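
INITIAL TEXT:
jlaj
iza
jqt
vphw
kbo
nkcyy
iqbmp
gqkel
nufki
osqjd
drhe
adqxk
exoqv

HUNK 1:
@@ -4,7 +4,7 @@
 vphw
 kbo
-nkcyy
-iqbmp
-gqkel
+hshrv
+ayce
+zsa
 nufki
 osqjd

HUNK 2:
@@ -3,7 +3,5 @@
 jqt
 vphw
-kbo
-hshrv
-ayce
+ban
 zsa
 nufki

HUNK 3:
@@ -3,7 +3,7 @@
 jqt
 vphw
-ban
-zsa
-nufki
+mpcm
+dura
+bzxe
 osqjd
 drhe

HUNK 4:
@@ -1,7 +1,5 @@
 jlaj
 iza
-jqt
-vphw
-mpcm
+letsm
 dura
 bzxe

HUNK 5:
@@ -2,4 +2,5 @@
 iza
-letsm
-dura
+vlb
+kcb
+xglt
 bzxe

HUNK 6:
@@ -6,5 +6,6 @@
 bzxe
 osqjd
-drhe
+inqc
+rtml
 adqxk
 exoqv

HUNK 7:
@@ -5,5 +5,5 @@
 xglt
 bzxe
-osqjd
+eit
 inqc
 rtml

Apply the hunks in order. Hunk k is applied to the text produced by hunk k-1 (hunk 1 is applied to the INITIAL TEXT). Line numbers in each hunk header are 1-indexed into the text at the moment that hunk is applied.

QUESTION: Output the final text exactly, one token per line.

Answer: jlaj
iza
vlb
kcb
xglt
bzxe
eit
inqc
rtml
adqxk
exoqv

Derivation:
Hunk 1: at line 4 remove [nkcyy,iqbmp,gqkel] add [hshrv,ayce,zsa] -> 13 lines: jlaj iza jqt vphw kbo hshrv ayce zsa nufki osqjd drhe adqxk exoqv
Hunk 2: at line 3 remove [kbo,hshrv,ayce] add [ban] -> 11 lines: jlaj iza jqt vphw ban zsa nufki osqjd drhe adqxk exoqv
Hunk 3: at line 3 remove [ban,zsa,nufki] add [mpcm,dura,bzxe] -> 11 lines: jlaj iza jqt vphw mpcm dura bzxe osqjd drhe adqxk exoqv
Hunk 4: at line 1 remove [jqt,vphw,mpcm] add [letsm] -> 9 lines: jlaj iza letsm dura bzxe osqjd drhe adqxk exoqv
Hunk 5: at line 2 remove [letsm,dura] add [vlb,kcb,xglt] -> 10 lines: jlaj iza vlb kcb xglt bzxe osqjd drhe adqxk exoqv
Hunk 6: at line 6 remove [drhe] add [inqc,rtml] -> 11 lines: jlaj iza vlb kcb xglt bzxe osqjd inqc rtml adqxk exoqv
Hunk 7: at line 5 remove [osqjd] add [eit] -> 11 lines: jlaj iza vlb kcb xglt bzxe eit inqc rtml adqxk exoqv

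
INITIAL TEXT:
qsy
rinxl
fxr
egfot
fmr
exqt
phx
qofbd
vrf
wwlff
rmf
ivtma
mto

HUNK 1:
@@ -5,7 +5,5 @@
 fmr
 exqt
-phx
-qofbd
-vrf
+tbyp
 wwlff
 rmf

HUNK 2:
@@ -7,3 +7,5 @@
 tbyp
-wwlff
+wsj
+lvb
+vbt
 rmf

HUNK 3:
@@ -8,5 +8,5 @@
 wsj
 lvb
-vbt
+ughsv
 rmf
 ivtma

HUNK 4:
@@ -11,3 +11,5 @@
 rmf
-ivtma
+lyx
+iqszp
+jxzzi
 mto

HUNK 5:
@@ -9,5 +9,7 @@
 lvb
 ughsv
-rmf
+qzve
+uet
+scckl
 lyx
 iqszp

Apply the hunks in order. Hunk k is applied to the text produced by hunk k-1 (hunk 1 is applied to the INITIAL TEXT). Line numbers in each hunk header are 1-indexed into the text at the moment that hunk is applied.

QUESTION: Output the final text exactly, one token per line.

Answer: qsy
rinxl
fxr
egfot
fmr
exqt
tbyp
wsj
lvb
ughsv
qzve
uet
scckl
lyx
iqszp
jxzzi
mto

Derivation:
Hunk 1: at line 5 remove [phx,qofbd,vrf] add [tbyp] -> 11 lines: qsy rinxl fxr egfot fmr exqt tbyp wwlff rmf ivtma mto
Hunk 2: at line 7 remove [wwlff] add [wsj,lvb,vbt] -> 13 lines: qsy rinxl fxr egfot fmr exqt tbyp wsj lvb vbt rmf ivtma mto
Hunk 3: at line 8 remove [vbt] add [ughsv] -> 13 lines: qsy rinxl fxr egfot fmr exqt tbyp wsj lvb ughsv rmf ivtma mto
Hunk 4: at line 11 remove [ivtma] add [lyx,iqszp,jxzzi] -> 15 lines: qsy rinxl fxr egfot fmr exqt tbyp wsj lvb ughsv rmf lyx iqszp jxzzi mto
Hunk 5: at line 9 remove [rmf] add [qzve,uet,scckl] -> 17 lines: qsy rinxl fxr egfot fmr exqt tbyp wsj lvb ughsv qzve uet scckl lyx iqszp jxzzi mto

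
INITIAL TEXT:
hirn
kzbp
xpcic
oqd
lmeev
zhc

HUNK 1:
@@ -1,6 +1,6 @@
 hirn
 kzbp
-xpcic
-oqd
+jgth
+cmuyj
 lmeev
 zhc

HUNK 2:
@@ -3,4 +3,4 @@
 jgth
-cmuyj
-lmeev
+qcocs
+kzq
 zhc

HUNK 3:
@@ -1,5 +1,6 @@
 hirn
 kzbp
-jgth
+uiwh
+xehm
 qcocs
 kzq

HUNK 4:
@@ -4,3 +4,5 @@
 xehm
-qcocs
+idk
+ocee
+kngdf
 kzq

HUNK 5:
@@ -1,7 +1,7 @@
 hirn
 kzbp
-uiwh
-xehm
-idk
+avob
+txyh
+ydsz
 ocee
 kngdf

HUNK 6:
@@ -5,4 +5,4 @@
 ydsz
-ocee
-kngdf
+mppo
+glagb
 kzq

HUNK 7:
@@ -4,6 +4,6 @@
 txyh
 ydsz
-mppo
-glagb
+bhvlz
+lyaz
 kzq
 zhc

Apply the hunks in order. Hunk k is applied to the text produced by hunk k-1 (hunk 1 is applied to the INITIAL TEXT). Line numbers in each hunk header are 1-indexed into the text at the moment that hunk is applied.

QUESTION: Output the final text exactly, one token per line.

Answer: hirn
kzbp
avob
txyh
ydsz
bhvlz
lyaz
kzq
zhc

Derivation:
Hunk 1: at line 1 remove [xpcic,oqd] add [jgth,cmuyj] -> 6 lines: hirn kzbp jgth cmuyj lmeev zhc
Hunk 2: at line 3 remove [cmuyj,lmeev] add [qcocs,kzq] -> 6 lines: hirn kzbp jgth qcocs kzq zhc
Hunk 3: at line 1 remove [jgth] add [uiwh,xehm] -> 7 lines: hirn kzbp uiwh xehm qcocs kzq zhc
Hunk 4: at line 4 remove [qcocs] add [idk,ocee,kngdf] -> 9 lines: hirn kzbp uiwh xehm idk ocee kngdf kzq zhc
Hunk 5: at line 1 remove [uiwh,xehm,idk] add [avob,txyh,ydsz] -> 9 lines: hirn kzbp avob txyh ydsz ocee kngdf kzq zhc
Hunk 6: at line 5 remove [ocee,kngdf] add [mppo,glagb] -> 9 lines: hirn kzbp avob txyh ydsz mppo glagb kzq zhc
Hunk 7: at line 4 remove [mppo,glagb] add [bhvlz,lyaz] -> 9 lines: hirn kzbp avob txyh ydsz bhvlz lyaz kzq zhc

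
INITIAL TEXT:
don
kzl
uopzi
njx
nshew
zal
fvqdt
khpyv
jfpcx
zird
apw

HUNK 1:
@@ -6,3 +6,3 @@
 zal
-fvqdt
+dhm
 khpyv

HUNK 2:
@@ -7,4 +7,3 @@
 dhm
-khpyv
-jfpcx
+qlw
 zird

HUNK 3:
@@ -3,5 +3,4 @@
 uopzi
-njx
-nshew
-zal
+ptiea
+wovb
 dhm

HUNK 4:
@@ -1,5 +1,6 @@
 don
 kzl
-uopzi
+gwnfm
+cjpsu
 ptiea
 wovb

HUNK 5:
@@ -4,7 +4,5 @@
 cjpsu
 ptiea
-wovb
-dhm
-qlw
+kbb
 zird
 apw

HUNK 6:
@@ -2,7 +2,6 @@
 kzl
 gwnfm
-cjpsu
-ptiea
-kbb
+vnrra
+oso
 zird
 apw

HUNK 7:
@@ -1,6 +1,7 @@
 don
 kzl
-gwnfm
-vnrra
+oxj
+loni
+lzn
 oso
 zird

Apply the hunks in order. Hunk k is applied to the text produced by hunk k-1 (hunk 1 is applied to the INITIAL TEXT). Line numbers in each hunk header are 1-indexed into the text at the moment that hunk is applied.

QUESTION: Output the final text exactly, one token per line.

Answer: don
kzl
oxj
loni
lzn
oso
zird
apw

Derivation:
Hunk 1: at line 6 remove [fvqdt] add [dhm] -> 11 lines: don kzl uopzi njx nshew zal dhm khpyv jfpcx zird apw
Hunk 2: at line 7 remove [khpyv,jfpcx] add [qlw] -> 10 lines: don kzl uopzi njx nshew zal dhm qlw zird apw
Hunk 3: at line 3 remove [njx,nshew,zal] add [ptiea,wovb] -> 9 lines: don kzl uopzi ptiea wovb dhm qlw zird apw
Hunk 4: at line 1 remove [uopzi] add [gwnfm,cjpsu] -> 10 lines: don kzl gwnfm cjpsu ptiea wovb dhm qlw zird apw
Hunk 5: at line 4 remove [wovb,dhm,qlw] add [kbb] -> 8 lines: don kzl gwnfm cjpsu ptiea kbb zird apw
Hunk 6: at line 2 remove [cjpsu,ptiea,kbb] add [vnrra,oso] -> 7 lines: don kzl gwnfm vnrra oso zird apw
Hunk 7: at line 1 remove [gwnfm,vnrra] add [oxj,loni,lzn] -> 8 lines: don kzl oxj loni lzn oso zird apw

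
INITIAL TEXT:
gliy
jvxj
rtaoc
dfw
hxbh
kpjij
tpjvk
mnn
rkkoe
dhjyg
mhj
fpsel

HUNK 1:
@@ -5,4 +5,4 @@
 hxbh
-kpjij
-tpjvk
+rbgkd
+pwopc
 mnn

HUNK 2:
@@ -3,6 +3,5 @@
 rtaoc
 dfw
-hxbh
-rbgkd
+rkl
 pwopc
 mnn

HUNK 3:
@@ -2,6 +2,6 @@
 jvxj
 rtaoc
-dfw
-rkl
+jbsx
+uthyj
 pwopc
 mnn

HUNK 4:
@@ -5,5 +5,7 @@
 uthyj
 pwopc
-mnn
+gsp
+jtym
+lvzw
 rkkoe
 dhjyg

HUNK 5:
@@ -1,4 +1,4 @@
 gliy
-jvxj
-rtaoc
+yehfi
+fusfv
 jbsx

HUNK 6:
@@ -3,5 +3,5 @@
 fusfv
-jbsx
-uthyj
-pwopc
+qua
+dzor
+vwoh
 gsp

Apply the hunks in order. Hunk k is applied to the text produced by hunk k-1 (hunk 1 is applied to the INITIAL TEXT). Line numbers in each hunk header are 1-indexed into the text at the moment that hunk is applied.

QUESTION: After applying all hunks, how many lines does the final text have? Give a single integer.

Hunk 1: at line 5 remove [kpjij,tpjvk] add [rbgkd,pwopc] -> 12 lines: gliy jvxj rtaoc dfw hxbh rbgkd pwopc mnn rkkoe dhjyg mhj fpsel
Hunk 2: at line 3 remove [hxbh,rbgkd] add [rkl] -> 11 lines: gliy jvxj rtaoc dfw rkl pwopc mnn rkkoe dhjyg mhj fpsel
Hunk 3: at line 2 remove [dfw,rkl] add [jbsx,uthyj] -> 11 lines: gliy jvxj rtaoc jbsx uthyj pwopc mnn rkkoe dhjyg mhj fpsel
Hunk 4: at line 5 remove [mnn] add [gsp,jtym,lvzw] -> 13 lines: gliy jvxj rtaoc jbsx uthyj pwopc gsp jtym lvzw rkkoe dhjyg mhj fpsel
Hunk 5: at line 1 remove [jvxj,rtaoc] add [yehfi,fusfv] -> 13 lines: gliy yehfi fusfv jbsx uthyj pwopc gsp jtym lvzw rkkoe dhjyg mhj fpsel
Hunk 6: at line 3 remove [jbsx,uthyj,pwopc] add [qua,dzor,vwoh] -> 13 lines: gliy yehfi fusfv qua dzor vwoh gsp jtym lvzw rkkoe dhjyg mhj fpsel
Final line count: 13

Answer: 13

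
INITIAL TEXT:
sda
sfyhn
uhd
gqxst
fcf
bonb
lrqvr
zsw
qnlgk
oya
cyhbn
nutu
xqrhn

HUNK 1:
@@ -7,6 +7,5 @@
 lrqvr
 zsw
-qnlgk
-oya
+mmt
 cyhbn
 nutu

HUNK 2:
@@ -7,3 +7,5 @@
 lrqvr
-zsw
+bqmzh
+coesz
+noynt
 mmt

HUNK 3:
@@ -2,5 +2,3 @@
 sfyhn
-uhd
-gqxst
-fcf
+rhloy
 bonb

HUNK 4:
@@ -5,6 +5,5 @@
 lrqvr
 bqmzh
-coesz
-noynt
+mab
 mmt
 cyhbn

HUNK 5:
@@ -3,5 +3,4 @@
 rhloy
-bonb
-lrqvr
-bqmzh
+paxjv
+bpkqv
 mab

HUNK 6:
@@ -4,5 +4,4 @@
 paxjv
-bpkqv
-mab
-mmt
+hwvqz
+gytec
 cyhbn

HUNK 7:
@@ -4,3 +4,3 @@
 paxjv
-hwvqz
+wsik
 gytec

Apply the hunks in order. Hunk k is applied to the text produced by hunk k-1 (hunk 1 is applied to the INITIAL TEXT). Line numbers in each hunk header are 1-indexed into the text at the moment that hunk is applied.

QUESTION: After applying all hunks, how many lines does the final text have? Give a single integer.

Answer: 9

Derivation:
Hunk 1: at line 7 remove [qnlgk,oya] add [mmt] -> 12 lines: sda sfyhn uhd gqxst fcf bonb lrqvr zsw mmt cyhbn nutu xqrhn
Hunk 2: at line 7 remove [zsw] add [bqmzh,coesz,noynt] -> 14 lines: sda sfyhn uhd gqxst fcf bonb lrqvr bqmzh coesz noynt mmt cyhbn nutu xqrhn
Hunk 3: at line 2 remove [uhd,gqxst,fcf] add [rhloy] -> 12 lines: sda sfyhn rhloy bonb lrqvr bqmzh coesz noynt mmt cyhbn nutu xqrhn
Hunk 4: at line 5 remove [coesz,noynt] add [mab] -> 11 lines: sda sfyhn rhloy bonb lrqvr bqmzh mab mmt cyhbn nutu xqrhn
Hunk 5: at line 3 remove [bonb,lrqvr,bqmzh] add [paxjv,bpkqv] -> 10 lines: sda sfyhn rhloy paxjv bpkqv mab mmt cyhbn nutu xqrhn
Hunk 6: at line 4 remove [bpkqv,mab,mmt] add [hwvqz,gytec] -> 9 lines: sda sfyhn rhloy paxjv hwvqz gytec cyhbn nutu xqrhn
Hunk 7: at line 4 remove [hwvqz] add [wsik] -> 9 lines: sda sfyhn rhloy paxjv wsik gytec cyhbn nutu xqrhn
Final line count: 9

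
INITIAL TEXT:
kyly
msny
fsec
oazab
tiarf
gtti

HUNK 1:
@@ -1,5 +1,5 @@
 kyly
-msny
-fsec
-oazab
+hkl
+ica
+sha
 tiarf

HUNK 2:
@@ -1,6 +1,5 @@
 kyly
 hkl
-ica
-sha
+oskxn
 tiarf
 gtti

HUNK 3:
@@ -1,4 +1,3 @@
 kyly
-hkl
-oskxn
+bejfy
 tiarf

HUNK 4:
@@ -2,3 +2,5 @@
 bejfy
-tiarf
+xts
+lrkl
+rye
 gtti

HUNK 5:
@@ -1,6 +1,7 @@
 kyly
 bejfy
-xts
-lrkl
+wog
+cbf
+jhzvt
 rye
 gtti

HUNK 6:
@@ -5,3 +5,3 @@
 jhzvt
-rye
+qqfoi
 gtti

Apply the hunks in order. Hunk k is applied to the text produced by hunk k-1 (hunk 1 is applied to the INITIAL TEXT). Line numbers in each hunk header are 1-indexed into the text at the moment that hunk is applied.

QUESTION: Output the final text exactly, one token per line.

Answer: kyly
bejfy
wog
cbf
jhzvt
qqfoi
gtti

Derivation:
Hunk 1: at line 1 remove [msny,fsec,oazab] add [hkl,ica,sha] -> 6 lines: kyly hkl ica sha tiarf gtti
Hunk 2: at line 1 remove [ica,sha] add [oskxn] -> 5 lines: kyly hkl oskxn tiarf gtti
Hunk 3: at line 1 remove [hkl,oskxn] add [bejfy] -> 4 lines: kyly bejfy tiarf gtti
Hunk 4: at line 2 remove [tiarf] add [xts,lrkl,rye] -> 6 lines: kyly bejfy xts lrkl rye gtti
Hunk 5: at line 1 remove [xts,lrkl] add [wog,cbf,jhzvt] -> 7 lines: kyly bejfy wog cbf jhzvt rye gtti
Hunk 6: at line 5 remove [rye] add [qqfoi] -> 7 lines: kyly bejfy wog cbf jhzvt qqfoi gtti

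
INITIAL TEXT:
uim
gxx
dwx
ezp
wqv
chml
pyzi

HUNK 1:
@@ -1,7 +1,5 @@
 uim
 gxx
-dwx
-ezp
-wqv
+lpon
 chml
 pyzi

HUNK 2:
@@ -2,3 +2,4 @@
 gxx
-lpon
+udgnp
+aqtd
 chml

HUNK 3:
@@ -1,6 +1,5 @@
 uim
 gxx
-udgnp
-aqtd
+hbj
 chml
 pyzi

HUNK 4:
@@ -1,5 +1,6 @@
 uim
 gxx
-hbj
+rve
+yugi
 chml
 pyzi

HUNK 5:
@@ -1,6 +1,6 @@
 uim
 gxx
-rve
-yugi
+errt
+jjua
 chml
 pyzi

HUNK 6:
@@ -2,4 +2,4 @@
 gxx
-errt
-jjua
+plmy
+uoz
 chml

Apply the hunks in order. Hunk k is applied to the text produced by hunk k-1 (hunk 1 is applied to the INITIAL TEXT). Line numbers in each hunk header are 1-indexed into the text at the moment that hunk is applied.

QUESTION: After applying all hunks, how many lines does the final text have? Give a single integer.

Answer: 6

Derivation:
Hunk 1: at line 1 remove [dwx,ezp,wqv] add [lpon] -> 5 lines: uim gxx lpon chml pyzi
Hunk 2: at line 2 remove [lpon] add [udgnp,aqtd] -> 6 lines: uim gxx udgnp aqtd chml pyzi
Hunk 3: at line 1 remove [udgnp,aqtd] add [hbj] -> 5 lines: uim gxx hbj chml pyzi
Hunk 4: at line 1 remove [hbj] add [rve,yugi] -> 6 lines: uim gxx rve yugi chml pyzi
Hunk 5: at line 1 remove [rve,yugi] add [errt,jjua] -> 6 lines: uim gxx errt jjua chml pyzi
Hunk 6: at line 2 remove [errt,jjua] add [plmy,uoz] -> 6 lines: uim gxx plmy uoz chml pyzi
Final line count: 6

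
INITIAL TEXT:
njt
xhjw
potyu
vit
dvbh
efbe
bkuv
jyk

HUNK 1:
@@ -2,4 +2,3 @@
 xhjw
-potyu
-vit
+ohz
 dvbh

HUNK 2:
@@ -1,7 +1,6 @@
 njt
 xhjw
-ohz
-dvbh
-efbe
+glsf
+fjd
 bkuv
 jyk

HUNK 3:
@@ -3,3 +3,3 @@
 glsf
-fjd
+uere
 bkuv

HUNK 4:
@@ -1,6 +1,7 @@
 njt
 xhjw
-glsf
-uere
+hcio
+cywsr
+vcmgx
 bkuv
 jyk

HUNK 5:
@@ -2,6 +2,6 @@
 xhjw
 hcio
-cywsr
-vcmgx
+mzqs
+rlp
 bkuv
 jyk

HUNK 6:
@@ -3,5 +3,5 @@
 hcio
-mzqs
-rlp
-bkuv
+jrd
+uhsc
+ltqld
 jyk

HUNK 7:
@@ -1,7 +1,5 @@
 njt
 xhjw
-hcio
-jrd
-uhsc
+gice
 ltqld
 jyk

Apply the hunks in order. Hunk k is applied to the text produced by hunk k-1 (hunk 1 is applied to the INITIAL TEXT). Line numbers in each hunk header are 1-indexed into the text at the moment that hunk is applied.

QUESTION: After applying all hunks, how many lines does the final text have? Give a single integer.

Hunk 1: at line 2 remove [potyu,vit] add [ohz] -> 7 lines: njt xhjw ohz dvbh efbe bkuv jyk
Hunk 2: at line 1 remove [ohz,dvbh,efbe] add [glsf,fjd] -> 6 lines: njt xhjw glsf fjd bkuv jyk
Hunk 3: at line 3 remove [fjd] add [uere] -> 6 lines: njt xhjw glsf uere bkuv jyk
Hunk 4: at line 1 remove [glsf,uere] add [hcio,cywsr,vcmgx] -> 7 lines: njt xhjw hcio cywsr vcmgx bkuv jyk
Hunk 5: at line 2 remove [cywsr,vcmgx] add [mzqs,rlp] -> 7 lines: njt xhjw hcio mzqs rlp bkuv jyk
Hunk 6: at line 3 remove [mzqs,rlp,bkuv] add [jrd,uhsc,ltqld] -> 7 lines: njt xhjw hcio jrd uhsc ltqld jyk
Hunk 7: at line 1 remove [hcio,jrd,uhsc] add [gice] -> 5 lines: njt xhjw gice ltqld jyk
Final line count: 5

Answer: 5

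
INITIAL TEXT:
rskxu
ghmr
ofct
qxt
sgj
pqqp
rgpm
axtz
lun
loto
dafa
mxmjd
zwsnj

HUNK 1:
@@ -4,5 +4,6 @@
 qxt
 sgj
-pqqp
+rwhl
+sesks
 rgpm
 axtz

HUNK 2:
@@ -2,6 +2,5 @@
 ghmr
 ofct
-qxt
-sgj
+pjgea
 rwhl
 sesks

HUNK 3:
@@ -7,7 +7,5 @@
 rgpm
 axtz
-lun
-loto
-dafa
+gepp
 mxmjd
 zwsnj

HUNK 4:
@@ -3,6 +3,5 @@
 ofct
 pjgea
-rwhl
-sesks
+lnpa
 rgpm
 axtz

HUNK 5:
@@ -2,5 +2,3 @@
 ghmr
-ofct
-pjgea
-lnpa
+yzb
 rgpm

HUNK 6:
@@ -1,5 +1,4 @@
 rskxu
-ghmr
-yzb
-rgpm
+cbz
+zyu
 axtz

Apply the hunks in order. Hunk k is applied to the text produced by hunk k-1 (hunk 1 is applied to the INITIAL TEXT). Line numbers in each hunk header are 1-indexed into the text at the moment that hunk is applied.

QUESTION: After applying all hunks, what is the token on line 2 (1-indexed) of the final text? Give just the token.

Answer: cbz

Derivation:
Hunk 1: at line 4 remove [pqqp] add [rwhl,sesks] -> 14 lines: rskxu ghmr ofct qxt sgj rwhl sesks rgpm axtz lun loto dafa mxmjd zwsnj
Hunk 2: at line 2 remove [qxt,sgj] add [pjgea] -> 13 lines: rskxu ghmr ofct pjgea rwhl sesks rgpm axtz lun loto dafa mxmjd zwsnj
Hunk 3: at line 7 remove [lun,loto,dafa] add [gepp] -> 11 lines: rskxu ghmr ofct pjgea rwhl sesks rgpm axtz gepp mxmjd zwsnj
Hunk 4: at line 3 remove [rwhl,sesks] add [lnpa] -> 10 lines: rskxu ghmr ofct pjgea lnpa rgpm axtz gepp mxmjd zwsnj
Hunk 5: at line 2 remove [ofct,pjgea,lnpa] add [yzb] -> 8 lines: rskxu ghmr yzb rgpm axtz gepp mxmjd zwsnj
Hunk 6: at line 1 remove [ghmr,yzb,rgpm] add [cbz,zyu] -> 7 lines: rskxu cbz zyu axtz gepp mxmjd zwsnj
Final line 2: cbz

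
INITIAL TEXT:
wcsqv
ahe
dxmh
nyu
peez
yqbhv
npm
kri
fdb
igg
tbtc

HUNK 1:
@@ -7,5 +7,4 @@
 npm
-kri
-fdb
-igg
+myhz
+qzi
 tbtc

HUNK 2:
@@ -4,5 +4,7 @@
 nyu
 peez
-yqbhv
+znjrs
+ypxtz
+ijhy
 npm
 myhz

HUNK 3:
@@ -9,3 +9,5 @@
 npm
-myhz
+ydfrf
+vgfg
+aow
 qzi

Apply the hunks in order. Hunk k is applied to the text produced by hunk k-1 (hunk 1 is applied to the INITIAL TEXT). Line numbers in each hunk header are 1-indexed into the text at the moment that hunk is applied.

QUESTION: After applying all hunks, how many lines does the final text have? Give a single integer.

Answer: 14

Derivation:
Hunk 1: at line 7 remove [kri,fdb,igg] add [myhz,qzi] -> 10 lines: wcsqv ahe dxmh nyu peez yqbhv npm myhz qzi tbtc
Hunk 2: at line 4 remove [yqbhv] add [znjrs,ypxtz,ijhy] -> 12 lines: wcsqv ahe dxmh nyu peez znjrs ypxtz ijhy npm myhz qzi tbtc
Hunk 3: at line 9 remove [myhz] add [ydfrf,vgfg,aow] -> 14 lines: wcsqv ahe dxmh nyu peez znjrs ypxtz ijhy npm ydfrf vgfg aow qzi tbtc
Final line count: 14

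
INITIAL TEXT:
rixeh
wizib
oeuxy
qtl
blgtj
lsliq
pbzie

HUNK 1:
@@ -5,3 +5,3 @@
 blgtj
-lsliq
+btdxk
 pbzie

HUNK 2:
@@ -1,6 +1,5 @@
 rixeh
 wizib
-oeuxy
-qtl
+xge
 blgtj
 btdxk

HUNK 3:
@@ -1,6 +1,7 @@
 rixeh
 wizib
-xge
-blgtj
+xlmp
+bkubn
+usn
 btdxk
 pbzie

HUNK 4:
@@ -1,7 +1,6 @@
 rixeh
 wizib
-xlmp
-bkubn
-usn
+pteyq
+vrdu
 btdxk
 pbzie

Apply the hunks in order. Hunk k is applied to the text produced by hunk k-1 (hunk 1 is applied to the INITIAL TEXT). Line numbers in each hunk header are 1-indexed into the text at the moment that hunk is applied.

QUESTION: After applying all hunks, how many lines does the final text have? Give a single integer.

Answer: 6

Derivation:
Hunk 1: at line 5 remove [lsliq] add [btdxk] -> 7 lines: rixeh wizib oeuxy qtl blgtj btdxk pbzie
Hunk 2: at line 1 remove [oeuxy,qtl] add [xge] -> 6 lines: rixeh wizib xge blgtj btdxk pbzie
Hunk 3: at line 1 remove [xge,blgtj] add [xlmp,bkubn,usn] -> 7 lines: rixeh wizib xlmp bkubn usn btdxk pbzie
Hunk 4: at line 1 remove [xlmp,bkubn,usn] add [pteyq,vrdu] -> 6 lines: rixeh wizib pteyq vrdu btdxk pbzie
Final line count: 6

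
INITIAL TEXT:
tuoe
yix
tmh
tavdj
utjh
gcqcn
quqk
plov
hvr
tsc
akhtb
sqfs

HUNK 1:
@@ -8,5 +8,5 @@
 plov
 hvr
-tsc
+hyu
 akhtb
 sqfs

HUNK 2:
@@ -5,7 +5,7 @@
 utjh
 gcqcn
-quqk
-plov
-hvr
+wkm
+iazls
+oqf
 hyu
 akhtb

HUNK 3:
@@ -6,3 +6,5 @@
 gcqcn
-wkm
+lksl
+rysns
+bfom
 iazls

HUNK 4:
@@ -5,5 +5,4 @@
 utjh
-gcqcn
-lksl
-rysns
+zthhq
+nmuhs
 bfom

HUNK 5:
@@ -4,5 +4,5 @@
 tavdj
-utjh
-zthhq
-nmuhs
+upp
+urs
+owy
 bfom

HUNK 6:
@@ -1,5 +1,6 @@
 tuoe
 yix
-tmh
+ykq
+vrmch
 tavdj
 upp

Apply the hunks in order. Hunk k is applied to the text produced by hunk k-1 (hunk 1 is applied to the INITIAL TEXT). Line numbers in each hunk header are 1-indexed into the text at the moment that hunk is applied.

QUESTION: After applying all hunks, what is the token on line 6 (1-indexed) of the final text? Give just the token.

Hunk 1: at line 8 remove [tsc] add [hyu] -> 12 lines: tuoe yix tmh tavdj utjh gcqcn quqk plov hvr hyu akhtb sqfs
Hunk 2: at line 5 remove [quqk,plov,hvr] add [wkm,iazls,oqf] -> 12 lines: tuoe yix tmh tavdj utjh gcqcn wkm iazls oqf hyu akhtb sqfs
Hunk 3: at line 6 remove [wkm] add [lksl,rysns,bfom] -> 14 lines: tuoe yix tmh tavdj utjh gcqcn lksl rysns bfom iazls oqf hyu akhtb sqfs
Hunk 4: at line 5 remove [gcqcn,lksl,rysns] add [zthhq,nmuhs] -> 13 lines: tuoe yix tmh tavdj utjh zthhq nmuhs bfom iazls oqf hyu akhtb sqfs
Hunk 5: at line 4 remove [utjh,zthhq,nmuhs] add [upp,urs,owy] -> 13 lines: tuoe yix tmh tavdj upp urs owy bfom iazls oqf hyu akhtb sqfs
Hunk 6: at line 1 remove [tmh] add [ykq,vrmch] -> 14 lines: tuoe yix ykq vrmch tavdj upp urs owy bfom iazls oqf hyu akhtb sqfs
Final line 6: upp

Answer: upp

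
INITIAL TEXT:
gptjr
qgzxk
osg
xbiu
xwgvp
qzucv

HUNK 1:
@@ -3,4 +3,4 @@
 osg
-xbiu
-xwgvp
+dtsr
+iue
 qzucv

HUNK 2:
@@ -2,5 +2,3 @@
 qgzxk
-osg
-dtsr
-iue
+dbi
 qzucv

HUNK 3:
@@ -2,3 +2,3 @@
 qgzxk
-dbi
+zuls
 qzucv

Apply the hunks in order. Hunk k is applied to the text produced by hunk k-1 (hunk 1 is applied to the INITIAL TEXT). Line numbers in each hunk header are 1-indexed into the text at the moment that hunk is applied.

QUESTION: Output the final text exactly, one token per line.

Answer: gptjr
qgzxk
zuls
qzucv

Derivation:
Hunk 1: at line 3 remove [xbiu,xwgvp] add [dtsr,iue] -> 6 lines: gptjr qgzxk osg dtsr iue qzucv
Hunk 2: at line 2 remove [osg,dtsr,iue] add [dbi] -> 4 lines: gptjr qgzxk dbi qzucv
Hunk 3: at line 2 remove [dbi] add [zuls] -> 4 lines: gptjr qgzxk zuls qzucv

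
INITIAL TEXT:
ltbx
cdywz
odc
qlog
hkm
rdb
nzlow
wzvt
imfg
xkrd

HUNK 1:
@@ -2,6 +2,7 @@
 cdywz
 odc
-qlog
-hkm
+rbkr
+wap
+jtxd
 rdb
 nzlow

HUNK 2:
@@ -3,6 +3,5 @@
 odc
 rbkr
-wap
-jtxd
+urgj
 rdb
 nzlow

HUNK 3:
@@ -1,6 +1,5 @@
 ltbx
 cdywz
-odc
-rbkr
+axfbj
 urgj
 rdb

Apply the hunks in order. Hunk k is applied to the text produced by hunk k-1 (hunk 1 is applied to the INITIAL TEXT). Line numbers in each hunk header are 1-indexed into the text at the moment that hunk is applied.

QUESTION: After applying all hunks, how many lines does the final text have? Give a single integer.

Answer: 9

Derivation:
Hunk 1: at line 2 remove [qlog,hkm] add [rbkr,wap,jtxd] -> 11 lines: ltbx cdywz odc rbkr wap jtxd rdb nzlow wzvt imfg xkrd
Hunk 2: at line 3 remove [wap,jtxd] add [urgj] -> 10 lines: ltbx cdywz odc rbkr urgj rdb nzlow wzvt imfg xkrd
Hunk 3: at line 1 remove [odc,rbkr] add [axfbj] -> 9 lines: ltbx cdywz axfbj urgj rdb nzlow wzvt imfg xkrd
Final line count: 9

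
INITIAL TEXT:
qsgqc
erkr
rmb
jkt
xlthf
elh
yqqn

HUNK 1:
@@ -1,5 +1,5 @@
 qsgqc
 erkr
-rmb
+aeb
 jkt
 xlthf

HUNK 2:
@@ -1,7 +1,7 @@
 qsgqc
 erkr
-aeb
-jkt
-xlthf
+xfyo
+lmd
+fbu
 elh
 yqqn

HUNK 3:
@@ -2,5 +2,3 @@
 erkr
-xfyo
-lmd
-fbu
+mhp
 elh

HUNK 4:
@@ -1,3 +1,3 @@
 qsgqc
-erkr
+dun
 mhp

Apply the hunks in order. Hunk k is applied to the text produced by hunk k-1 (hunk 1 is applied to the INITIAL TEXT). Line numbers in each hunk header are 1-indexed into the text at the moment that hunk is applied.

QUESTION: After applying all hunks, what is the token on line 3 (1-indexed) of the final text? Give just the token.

Hunk 1: at line 1 remove [rmb] add [aeb] -> 7 lines: qsgqc erkr aeb jkt xlthf elh yqqn
Hunk 2: at line 1 remove [aeb,jkt,xlthf] add [xfyo,lmd,fbu] -> 7 lines: qsgqc erkr xfyo lmd fbu elh yqqn
Hunk 3: at line 2 remove [xfyo,lmd,fbu] add [mhp] -> 5 lines: qsgqc erkr mhp elh yqqn
Hunk 4: at line 1 remove [erkr] add [dun] -> 5 lines: qsgqc dun mhp elh yqqn
Final line 3: mhp

Answer: mhp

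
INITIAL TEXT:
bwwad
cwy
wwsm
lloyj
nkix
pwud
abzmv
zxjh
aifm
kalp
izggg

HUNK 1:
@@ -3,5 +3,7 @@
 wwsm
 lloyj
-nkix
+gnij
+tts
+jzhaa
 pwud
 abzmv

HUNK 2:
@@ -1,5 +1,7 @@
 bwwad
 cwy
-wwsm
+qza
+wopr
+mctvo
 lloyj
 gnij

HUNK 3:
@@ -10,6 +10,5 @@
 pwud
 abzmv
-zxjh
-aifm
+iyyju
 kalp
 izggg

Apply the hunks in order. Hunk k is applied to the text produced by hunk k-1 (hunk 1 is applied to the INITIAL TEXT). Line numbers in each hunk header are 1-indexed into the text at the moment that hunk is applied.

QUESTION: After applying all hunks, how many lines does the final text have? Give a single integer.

Answer: 14

Derivation:
Hunk 1: at line 3 remove [nkix] add [gnij,tts,jzhaa] -> 13 lines: bwwad cwy wwsm lloyj gnij tts jzhaa pwud abzmv zxjh aifm kalp izggg
Hunk 2: at line 1 remove [wwsm] add [qza,wopr,mctvo] -> 15 lines: bwwad cwy qza wopr mctvo lloyj gnij tts jzhaa pwud abzmv zxjh aifm kalp izggg
Hunk 3: at line 10 remove [zxjh,aifm] add [iyyju] -> 14 lines: bwwad cwy qza wopr mctvo lloyj gnij tts jzhaa pwud abzmv iyyju kalp izggg
Final line count: 14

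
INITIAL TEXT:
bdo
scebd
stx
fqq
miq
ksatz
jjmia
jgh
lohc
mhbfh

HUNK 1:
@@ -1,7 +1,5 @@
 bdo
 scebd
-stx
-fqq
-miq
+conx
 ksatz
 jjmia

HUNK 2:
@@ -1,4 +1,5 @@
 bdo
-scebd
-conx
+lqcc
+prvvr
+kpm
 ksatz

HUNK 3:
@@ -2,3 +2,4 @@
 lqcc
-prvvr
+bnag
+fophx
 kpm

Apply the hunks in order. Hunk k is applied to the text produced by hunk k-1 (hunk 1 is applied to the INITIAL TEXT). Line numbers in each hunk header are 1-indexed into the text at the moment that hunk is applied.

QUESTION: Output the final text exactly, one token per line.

Answer: bdo
lqcc
bnag
fophx
kpm
ksatz
jjmia
jgh
lohc
mhbfh

Derivation:
Hunk 1: at line 1 remove [stx,fqq,miq] add [conx] -> 8 lines: bdo scebd conx ksatz jjmia jgh lohc mhbfh
Hunk 2: at line 1 remove [scebd,conx] add [lqcc,prvvr,kpm] -> 9 lines: bdo lqcc prvvr kpm ksatz jjmia jgh lohc mhbfh
Hunk 3: at line 2 remove [prvvr] add [bnag,fophx] -> 10 lines: bdo lqcc bnag fophx kpm ksatz jjmia jgh lohc mhbfh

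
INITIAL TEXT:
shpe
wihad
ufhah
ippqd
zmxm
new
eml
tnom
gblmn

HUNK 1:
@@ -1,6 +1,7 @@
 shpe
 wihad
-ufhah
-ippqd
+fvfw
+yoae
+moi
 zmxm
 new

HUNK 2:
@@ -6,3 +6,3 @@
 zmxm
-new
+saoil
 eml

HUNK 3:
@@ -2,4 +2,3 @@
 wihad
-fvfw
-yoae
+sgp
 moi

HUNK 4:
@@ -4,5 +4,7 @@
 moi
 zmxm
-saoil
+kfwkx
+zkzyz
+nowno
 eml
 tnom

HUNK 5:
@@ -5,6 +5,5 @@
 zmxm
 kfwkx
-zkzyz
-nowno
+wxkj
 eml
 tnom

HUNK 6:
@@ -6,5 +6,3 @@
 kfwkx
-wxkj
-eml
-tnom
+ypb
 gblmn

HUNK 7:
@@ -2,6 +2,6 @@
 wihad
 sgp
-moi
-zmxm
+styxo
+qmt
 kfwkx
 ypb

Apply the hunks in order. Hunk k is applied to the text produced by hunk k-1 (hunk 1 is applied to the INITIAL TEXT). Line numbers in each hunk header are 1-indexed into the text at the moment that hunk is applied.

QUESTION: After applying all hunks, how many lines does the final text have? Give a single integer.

Hunk 1: at line 1 remove [ufhah,ippqd] add [fvfw,yoae,moi] -> 10 lines: shpe wihad fvfw yoae moi zmxm new eml tnom gblmn
Hunk 2: at line 6 remove [new] add [saoil] -> 10 lines: shpe wihad fvfw yoae moi zmxm saoil eml tnom gblmn
Hunk 3: at line 2 remove [fvfw,yoae] add [sgp] -> 9 lines: shpe wihad sgp moi zmxm saoil eml tnom gblmn
Hunk 4: at line 4 remove [saoil] add [kfwkx,zkzyz,nowno] -> 11 lines: shpe wihad sgp moi zmxm kfwkx zkzyz nowno eml tnom gblmn
Hunk 5: at line 5 remove [zkzyz,nowno] add [wxkj] -> 10 lines: shpe wihad sgp moi zmxm kfwkx wxkj eml tnom gblmn
Hunk 6: at line 6 remove [wxkj,eml,tnom] add [ypb] -> 8 lines: shpe wihad sgp moi zmxm kfwkx ypb gblmn
Hunk 7: at line 2 remove [moi,zmxm] add [styxo,qmt] -> 8 lines: shpe wihad sgp styxo qmt kfwkx ypb gblmn
Final line count: 8

Answer: 8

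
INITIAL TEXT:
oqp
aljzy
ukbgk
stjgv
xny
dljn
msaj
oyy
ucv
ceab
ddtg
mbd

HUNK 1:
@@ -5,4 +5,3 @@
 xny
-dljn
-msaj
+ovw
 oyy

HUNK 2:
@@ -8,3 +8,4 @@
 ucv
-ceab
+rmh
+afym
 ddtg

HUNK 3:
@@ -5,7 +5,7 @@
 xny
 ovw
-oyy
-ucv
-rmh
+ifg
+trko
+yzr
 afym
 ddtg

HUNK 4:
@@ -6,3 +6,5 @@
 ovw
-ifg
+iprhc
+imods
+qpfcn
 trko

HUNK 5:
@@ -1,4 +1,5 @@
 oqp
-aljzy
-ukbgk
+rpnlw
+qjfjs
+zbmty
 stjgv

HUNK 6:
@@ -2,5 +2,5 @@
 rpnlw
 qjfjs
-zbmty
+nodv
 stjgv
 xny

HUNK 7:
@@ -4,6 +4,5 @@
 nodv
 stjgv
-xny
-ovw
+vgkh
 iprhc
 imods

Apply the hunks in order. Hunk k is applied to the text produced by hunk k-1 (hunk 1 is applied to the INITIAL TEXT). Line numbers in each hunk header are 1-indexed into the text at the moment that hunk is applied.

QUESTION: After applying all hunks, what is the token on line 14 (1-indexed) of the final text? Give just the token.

Answer: mbd

Derivation:
Hunk 1: at line 5 remove [dljn,msaj] add [ovw] -> 11 lines: oqp aljzy ukbgk stjgv xny ovw oyy ucv ceab ddtg mbd
Hunk 2: at line 8 remove [ceab] add [rmh,afym] -> 12 lines: oqp aljzy ukbgk stjgv xny ovw oyy ucv rmh afym ddtg mbd
Hunk 3: at line 5 remove [oyy,ucv,rmh] add [ifg,trko,yzr] -> 12 lines: oqp aljzy ukbgk stjgv xny ovw ifg trko yzr afym ddtg mbd
Hunk 4: at line 6 remove [ifg] add [iprhc,imods,qpfcn] -> 14 lines: oqp aljzy ukbgk stjgv xny ovw iprhc imods qpfcn trko yzr afym ddtg mbd
Hunk 5: at line 1 remove [aljzy,ukbgk] add [rpnlw,qjfjs,zbmty] -> 15 lines: oqp rpnlw qjfjs zbmty stjgv xny ovw iprhc imods qpfcn trko yzr afym ddtg mbd
Hunk 6: at line 2 remove [zbmty] add [nodv] -> 15 lines: oqp rpnlw qjfjs nodv stjgv xny ovw iprhc imods qpfcn trko yzr afym ddtg mbd
Hunk 7: at line 4 remove [xny,ovw] add [vgkh] -> 14 lines: oqp rpnlw qjfjs nodv stjgv vgkh iprhc imods qpfcn trko yzr afym ddtg mbd
Final line 14: mbd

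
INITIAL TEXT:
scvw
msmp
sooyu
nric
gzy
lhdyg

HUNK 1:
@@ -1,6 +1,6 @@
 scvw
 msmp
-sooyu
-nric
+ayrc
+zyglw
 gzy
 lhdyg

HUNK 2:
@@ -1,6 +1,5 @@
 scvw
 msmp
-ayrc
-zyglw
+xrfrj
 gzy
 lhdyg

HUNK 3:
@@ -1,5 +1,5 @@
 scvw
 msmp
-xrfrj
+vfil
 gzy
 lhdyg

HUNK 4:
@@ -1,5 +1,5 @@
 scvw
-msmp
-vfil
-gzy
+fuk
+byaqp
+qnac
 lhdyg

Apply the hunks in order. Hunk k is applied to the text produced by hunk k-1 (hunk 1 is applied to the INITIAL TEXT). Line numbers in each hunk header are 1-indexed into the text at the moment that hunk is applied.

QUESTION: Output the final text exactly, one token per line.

Answer: scvw
fuk
byaqp
qnac
lhdyg

Derivation:
Hunk 1: at line 1 remove [sooyu,nric] add [ayrc,zyglw] -> 6 lines: scvw msmp ayrc zyglw gzy lhdyg
Hunk 2: at line 1 remove [ayrc,zyglw] add [xrfrj] -> 5 lines: scvw msmp xrfrj gzy lhdyg
Hunk 3: at line 1 remove [xrfrj] add [vfil] -> 5 lines: scvw msmp vfil gzy lhdyg
Hunk 4: at line 1 remove [msmp,vfil,gzy] add [fuk,byaqp,qnac] -> 5 lines: scvw fuk byaqp qnac lhdyg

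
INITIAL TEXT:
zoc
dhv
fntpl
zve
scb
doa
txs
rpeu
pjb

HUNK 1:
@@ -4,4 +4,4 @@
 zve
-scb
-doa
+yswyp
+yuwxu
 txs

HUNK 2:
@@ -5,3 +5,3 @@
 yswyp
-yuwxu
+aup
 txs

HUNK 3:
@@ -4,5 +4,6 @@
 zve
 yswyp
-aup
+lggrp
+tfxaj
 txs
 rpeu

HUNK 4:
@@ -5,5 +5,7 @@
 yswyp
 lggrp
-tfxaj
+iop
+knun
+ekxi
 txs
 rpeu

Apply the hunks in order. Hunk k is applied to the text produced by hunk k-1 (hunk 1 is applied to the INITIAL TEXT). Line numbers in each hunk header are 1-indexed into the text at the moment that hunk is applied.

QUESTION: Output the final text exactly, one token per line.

Answer: zoc
dhv
fntpl
zve
yswyp
lggrp
iop
knun
ekxi
txs
rpeu
pjb

Derivation:
Hunk 1: at line 4 remove [scb,doa] add [yswyp,yuwxu] -> 9 lines: zoc dhv fntpl zve yswyp yuwxu txs rpeu pjb
Hunk 2: at line 5 remove [yuwxu] add [aup] -> 9 lines: zoc dhv fntpl zve yswyp aup txs rpeu pjb
Hunk 3: at line 4 remove [aup] add [lggrp,tfxaj] -> 10 lines: zoc dhv fntpl zve yswyp lggrp tfxaj txs rpeu pjb
Hunk 4: at line 5 remove [tfxaj] add [iop,knun,ekxi] -> 12 lines: zoc dhv fntpl zve yswyp lggrp iop knun ekxi txs rpeu pjb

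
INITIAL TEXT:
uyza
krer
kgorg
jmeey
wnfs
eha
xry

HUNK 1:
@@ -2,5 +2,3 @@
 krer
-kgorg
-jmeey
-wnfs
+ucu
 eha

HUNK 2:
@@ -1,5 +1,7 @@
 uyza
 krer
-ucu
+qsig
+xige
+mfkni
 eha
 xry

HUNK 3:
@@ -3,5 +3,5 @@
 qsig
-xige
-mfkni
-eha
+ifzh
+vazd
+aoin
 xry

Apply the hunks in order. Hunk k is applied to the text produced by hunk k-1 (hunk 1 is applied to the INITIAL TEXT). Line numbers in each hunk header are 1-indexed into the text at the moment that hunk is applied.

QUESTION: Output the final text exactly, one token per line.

Answer: uyza
krer
qsig
ifzh
vazd
aoin
xry

Derivation:
Hunk 1: at line 2 remove [kgorg,jmeey,wnfs] add [ucu] -> 5 lines: uyza krer ucu eha xry
Hunk 2: at line 1 remove [ucu] add [qsig,xige,mfkni] -> 7 lines: uyza krer qsig xige mfkni eha xry
Hunk 3: at line 3 remove [xige,mfkni,eha] add [ifzh,vazd,aoin] -> 7 lines: uyza krer qsig ifzh vazd aoin xry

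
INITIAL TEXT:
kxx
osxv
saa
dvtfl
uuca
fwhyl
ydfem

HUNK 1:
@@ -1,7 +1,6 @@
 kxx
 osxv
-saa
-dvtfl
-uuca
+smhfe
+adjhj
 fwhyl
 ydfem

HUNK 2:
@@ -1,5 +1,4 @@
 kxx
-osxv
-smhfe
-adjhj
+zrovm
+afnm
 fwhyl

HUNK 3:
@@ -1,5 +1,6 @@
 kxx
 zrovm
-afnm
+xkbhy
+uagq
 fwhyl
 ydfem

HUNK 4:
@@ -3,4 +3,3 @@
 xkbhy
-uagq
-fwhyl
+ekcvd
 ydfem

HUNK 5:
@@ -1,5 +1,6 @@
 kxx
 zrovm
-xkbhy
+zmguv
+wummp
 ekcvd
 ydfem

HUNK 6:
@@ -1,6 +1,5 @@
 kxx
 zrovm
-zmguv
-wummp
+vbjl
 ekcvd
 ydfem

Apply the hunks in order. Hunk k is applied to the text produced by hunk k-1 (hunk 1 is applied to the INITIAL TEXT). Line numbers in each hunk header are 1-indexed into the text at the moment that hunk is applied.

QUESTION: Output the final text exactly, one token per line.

Hunk 1: at line 1 remove [saa,dvtfl,uuca] add [smhfe,adjhj] -> 6 lines: kxx osxv smhfe adjhj fwhyl ydfem
Hunk 2: at line 1 remove [osxv,smhfe,adjhj] add [zrovm,afnm] -> 5 lines: kxx zrovm afnm fwhyl ydfem
Hunk 3: at line 1 remove [afnm] add [xkbhy,uagq] -> 6 lines: kxx zrovm xkbhy uagq fwhyl ydfem
Hunk 4: at line 3 remove [uagq,fwhyl] add [ekcvd] -> 5 lines: kxx zrovm xkbhy ekcvd ydfem
Hunk 5: at line 1 remove [xkbhy] add [zmguv,wummp] -> 6 lines: kxx zrovm zmguv wummp ekcvd ydfem
Hunk 6: at line 1 remove [zmguv,wummp] add [vbjl] -> 5 lines: kxx zrovm vbjl ekcvd ydfem

Answer: kxx
zrovm
vbjl
ekcvd
ydfem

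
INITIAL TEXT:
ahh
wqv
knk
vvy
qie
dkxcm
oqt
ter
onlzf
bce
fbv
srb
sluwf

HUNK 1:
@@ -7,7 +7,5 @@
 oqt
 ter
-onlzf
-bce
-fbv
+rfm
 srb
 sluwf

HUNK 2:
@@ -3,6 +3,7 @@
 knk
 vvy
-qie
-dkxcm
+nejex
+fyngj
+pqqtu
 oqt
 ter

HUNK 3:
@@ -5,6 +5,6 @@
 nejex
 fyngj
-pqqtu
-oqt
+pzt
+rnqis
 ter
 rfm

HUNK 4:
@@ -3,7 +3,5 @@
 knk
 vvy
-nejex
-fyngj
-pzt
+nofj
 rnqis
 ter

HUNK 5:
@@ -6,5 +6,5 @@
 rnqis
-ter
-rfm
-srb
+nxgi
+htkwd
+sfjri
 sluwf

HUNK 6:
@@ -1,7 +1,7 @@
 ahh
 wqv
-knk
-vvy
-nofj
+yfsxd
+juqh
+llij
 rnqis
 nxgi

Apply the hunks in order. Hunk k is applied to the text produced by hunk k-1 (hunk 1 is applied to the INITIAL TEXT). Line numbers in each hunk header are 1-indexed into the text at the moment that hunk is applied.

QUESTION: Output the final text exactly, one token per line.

Answer: ahh
wqv
yfsxd
juqh
llij
rnqis
nxgi
htkwd
sfjri
sluwf

Derivation:
Hunk 1: at line 7 remove [onlzf,bce,fbv] add [rfm] -> 11 lines: ahh wqv knk vvy qie dkxcm oqt ter rfm srb sluwf
Hunk 2: at line 3 remove [qie,dkxcm] add [nejex,fyngj,pqqtu] -> 12 lines: ahh wqv knk vvy nejex fyngj pqqtu oqt ter rfm srb sluwf
Hunk 3: at line 5 remove [pqqtu,oqt] add [pzt,rnqis] -> 12 lines: ahh wqv knk vvy nejex fyngj pzt rnqis ter rfm srb sluwf
Hunk 4: at line 3 remove [nejex,fyngj,pzt] add [nofj] -> 10 lines: ahh wqv knk vvy nofj rnqis ter rfm srb sluwf
Hunk 5: at line 6 remove [ter,rfm,srb] add [nxgi,htkwd,sfjri] -> 10 lines: ahh wqv knk vvy nofj rnqis nxgi htkwd sfjri sluwf
Hunk 6: at line 1 remove [knk,vvy,nofj] add [yfsxd,juqh,llij] -> 10 lines: ahh wqv yfsxd juqh llij rnqis nxgi htkwd sfjri sluwf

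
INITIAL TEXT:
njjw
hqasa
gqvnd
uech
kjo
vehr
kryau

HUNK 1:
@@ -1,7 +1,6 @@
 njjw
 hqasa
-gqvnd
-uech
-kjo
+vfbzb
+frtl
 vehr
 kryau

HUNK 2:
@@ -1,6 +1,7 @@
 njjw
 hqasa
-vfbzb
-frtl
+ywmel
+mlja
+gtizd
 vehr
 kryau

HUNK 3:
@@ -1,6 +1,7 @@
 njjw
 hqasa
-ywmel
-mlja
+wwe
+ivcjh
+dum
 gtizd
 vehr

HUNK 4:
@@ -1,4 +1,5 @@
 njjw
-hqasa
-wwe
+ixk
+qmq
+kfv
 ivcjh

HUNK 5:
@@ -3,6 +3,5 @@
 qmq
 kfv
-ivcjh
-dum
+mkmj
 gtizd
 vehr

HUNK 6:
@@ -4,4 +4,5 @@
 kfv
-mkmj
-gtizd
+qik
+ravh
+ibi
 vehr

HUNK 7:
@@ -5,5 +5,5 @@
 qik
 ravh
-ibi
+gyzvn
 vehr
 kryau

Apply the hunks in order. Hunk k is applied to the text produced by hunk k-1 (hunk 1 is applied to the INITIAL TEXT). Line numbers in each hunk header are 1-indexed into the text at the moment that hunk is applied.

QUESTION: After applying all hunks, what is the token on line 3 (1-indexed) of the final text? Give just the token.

Answer: qmq

Derivation:
Hunk 1: at line 1 remove [gqvnd,uech,kjo] add [vfbzb,frtl] -> 6 lines: njjw hqasa vfbzb frtl vehr kryau
Hunk 2: at line 1 remove [vfbzb,frtl] add [ywmel,mlja,gtizd] -> 7 lines: njjw hqasa ywmel mlja gtizd vehr kryau
Hunk 3: at line 1 remove [ywmel,mlja] add [wwe,ivcjh,dum] -> 8 lines: njjw hqasa wwe ivcjh dum gtizd vehr kryau
Hunk 4: at line 1 remove [hqasa,wwe] add [ixk,qmq,kfv] -> 9 lines: njjw ixk qmq kfv ivcjh dum gtizd vehr kryau
Hunk 5: at line 3 remove [ivcjh,dum] add [mkmj] -> 8 lines: njjw ixk qmq kfv mkmj gtizd vehr kryau
Hunk 6: at line 4 remove [mkmj,gtizd] add [qik,ravh,ibi] -> 9 lines: njjw ixk qmq kfv qik ravh ibi vehr kryau
Hunk 7: at line 5 remove [ibi] add [gyzvn] -> 9 lines: njjw ixk qmq kfv qik ravh gyzvn vehr kryau
Final line 3: qmq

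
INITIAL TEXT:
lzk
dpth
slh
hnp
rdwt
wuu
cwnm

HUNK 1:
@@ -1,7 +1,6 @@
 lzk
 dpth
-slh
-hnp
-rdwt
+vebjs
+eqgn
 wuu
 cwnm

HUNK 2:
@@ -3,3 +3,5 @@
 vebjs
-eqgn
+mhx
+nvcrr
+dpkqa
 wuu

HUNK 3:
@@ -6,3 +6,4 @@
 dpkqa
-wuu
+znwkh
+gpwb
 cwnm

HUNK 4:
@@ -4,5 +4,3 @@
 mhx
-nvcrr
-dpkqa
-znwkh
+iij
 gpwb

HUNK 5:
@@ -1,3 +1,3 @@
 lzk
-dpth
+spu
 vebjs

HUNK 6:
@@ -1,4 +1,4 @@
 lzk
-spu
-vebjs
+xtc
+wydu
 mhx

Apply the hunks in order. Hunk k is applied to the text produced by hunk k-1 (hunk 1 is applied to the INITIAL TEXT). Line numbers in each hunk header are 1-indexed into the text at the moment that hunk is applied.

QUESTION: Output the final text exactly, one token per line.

Hunk 1: at line 1 remove [slh,hnp,rdwt] add [vebjs,eqgn] -> 6 lines: lzk dpth vebjs eqgn wuu cwnm
Hunk 2: at line 3 remove [eqgn] add [mhx,nvcrr,dpkqa] -> 8 lines: lzk dpth vebjs mhx nvcrr dpkqa wuu cwnm
Hunk 3: at line 6 remove [wuu] add [znwkh,gpwb] -> 9 lines: lzk dpth vebjs mhx nvcrr dpkqa znwkh gpwb cwnm
Hunk 4: at line 4 remove [nvcrr,dpkqa,znwkh] add [iij] -> 7 lines: lzk dpth vebjs mhx iij gpwb cwnm
Hunk 5: at line 1 remove [dpth] add [spu] -> 7 lines: lzk spu vebjs mhx iij gpwb cwnm
Hunk 6: at line 1 remove [spu,vebjs] add [xtc,wydu] -> 7 lines: lzk xtc wydu mhx iij gpwb cwnm

Answer: lzk
xtc
wydu
mhx
iij
gpwb
cwnm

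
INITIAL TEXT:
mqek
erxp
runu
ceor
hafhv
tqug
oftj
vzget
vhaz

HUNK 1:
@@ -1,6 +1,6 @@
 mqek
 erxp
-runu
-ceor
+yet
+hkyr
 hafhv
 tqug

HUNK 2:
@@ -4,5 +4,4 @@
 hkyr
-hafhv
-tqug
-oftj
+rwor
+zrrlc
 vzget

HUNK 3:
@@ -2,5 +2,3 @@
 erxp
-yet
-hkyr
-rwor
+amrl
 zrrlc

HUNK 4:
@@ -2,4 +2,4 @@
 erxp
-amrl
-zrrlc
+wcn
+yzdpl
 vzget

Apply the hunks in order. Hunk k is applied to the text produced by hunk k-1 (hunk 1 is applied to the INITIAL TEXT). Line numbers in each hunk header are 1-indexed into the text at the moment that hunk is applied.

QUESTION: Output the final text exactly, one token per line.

Hunk 1: at line 1 remove [runu,ceor] add [yet,hkyr] -> 9 lines: mqek erxp yet hkyr hafhv tqug oftj vzget vhaz
Hunk 2: at line 4 remove [hafhv,tqug,oftj] add [rwor,zrrlc] -> 8 lines: mqek erxp yet hkyr rwor zrrlc vzget vhaz
Hunk 3: at line 2 remove [yet,hkyr,rwor] add [amrl] -> 6 lines: mqek erxp amrl zrrlc vzget vhaz
Hunk 4: at line 2 remove [amrl,zrrlc] add [wcn,yzdpl] -> 6 lines: mqek erxp wcn yzdpl vzget vhaz

Answer: mqek
erxp
wcn
yzdpl
vzget
vhaz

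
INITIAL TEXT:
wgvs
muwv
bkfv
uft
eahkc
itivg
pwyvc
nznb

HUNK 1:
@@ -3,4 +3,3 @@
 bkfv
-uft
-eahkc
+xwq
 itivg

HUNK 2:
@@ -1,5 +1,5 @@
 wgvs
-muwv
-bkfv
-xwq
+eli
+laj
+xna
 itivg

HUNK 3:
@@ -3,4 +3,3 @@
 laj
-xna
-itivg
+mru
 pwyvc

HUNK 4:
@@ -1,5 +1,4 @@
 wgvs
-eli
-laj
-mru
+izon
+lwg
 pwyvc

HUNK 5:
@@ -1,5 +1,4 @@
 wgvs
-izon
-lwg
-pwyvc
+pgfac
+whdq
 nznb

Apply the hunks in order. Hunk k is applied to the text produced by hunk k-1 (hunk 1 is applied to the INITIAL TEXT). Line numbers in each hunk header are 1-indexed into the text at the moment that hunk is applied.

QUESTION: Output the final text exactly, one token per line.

Answer: wgvs
pgfac
whdq
nznb

Derivation:
Hunk 1: at line 3 remove [uft,eahkc] add [xwq] -> 7 lines: wgvs muwv bkfv xwq itivg pwyvc nznb
Hunk 2: at line 1 remove [muwv,bkfv,xwq] add [eli,laj,xna] -> 7 lines: wgvs eli laj xna itivg pwyvc nznb
Hunk 3: at line 3 remove [xna,itivg] add [mru] -> 6 lines: wgvs eli laj mru pwyvc nznb
Hunk 4: at line 1 remove [eli,laj,mru] add [izon,lwg] -> 5 lines: wgvs izon lwg pwyvc nznb
Hunk 5: at line 1 remove [izon,lwg,pwyvc] add [pgfac,whdq] -> 4 lines: wgvs pgfac whdq nznb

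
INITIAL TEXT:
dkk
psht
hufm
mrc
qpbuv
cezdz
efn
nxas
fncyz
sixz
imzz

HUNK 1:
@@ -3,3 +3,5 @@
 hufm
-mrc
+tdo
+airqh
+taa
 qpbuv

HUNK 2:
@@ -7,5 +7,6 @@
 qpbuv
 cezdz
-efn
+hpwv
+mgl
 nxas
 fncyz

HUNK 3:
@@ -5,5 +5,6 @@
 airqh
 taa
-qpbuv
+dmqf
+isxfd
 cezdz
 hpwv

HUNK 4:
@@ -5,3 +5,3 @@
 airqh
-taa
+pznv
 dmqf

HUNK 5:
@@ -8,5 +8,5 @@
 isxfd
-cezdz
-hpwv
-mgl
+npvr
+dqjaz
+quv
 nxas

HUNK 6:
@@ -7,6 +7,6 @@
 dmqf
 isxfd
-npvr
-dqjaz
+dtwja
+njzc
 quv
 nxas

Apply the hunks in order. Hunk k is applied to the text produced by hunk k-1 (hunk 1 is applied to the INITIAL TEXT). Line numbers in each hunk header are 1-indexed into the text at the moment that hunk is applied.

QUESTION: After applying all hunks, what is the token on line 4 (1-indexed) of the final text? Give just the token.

Hunk 1: at line 3 remove [mrc] add [tdo,airqh,taa] -> 13 lines: dkk psht hufm tdo airqh taa qpbuv cezdz efn nxas fncyz sixz imzz
Hunk 2: at line 7 remove [efn] add [hpwv,mgl] -> 14 lines: dkk psht hufm tdo airqh taa qpbuv cezdz hpwv mgl nxas fncyz sixz imzz
Hunk 3: at line 5 remove [qpbuv] add [dmqf,isxfd] -> 15 lines: dkk psht hufm tdo airqh taa dmqf isxfd cezdz hpwv mgl nxas fncyz sixz imzz
Hunk 4: at line 5 remove [taa] add [pznv] -> 15 lines: dkk psht hufm tdo airqh pznv dmqf isxfd cezdz hpwv mgl nxas fncyz sixz imzz
Hunk 5: at line 8 remove [cezdz,hpwv,mgl] add [npvr,dqjaz,quv] -> 15 lines: dkk psht hufm tdo airqh pznv dmqf isxfd npvr dqjaz quv nxas fncyz sixz imzz
Hunk 6: at line 7 remove [npvr,dqjaz] add [dtwja,njzc] -> 15 lines: dkk psht hufm tdo airqh pznv dmqf isxfd dtwja njzc quv nxas fncyz sixz imzz
Final line 4: tdo

Answer: tdo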